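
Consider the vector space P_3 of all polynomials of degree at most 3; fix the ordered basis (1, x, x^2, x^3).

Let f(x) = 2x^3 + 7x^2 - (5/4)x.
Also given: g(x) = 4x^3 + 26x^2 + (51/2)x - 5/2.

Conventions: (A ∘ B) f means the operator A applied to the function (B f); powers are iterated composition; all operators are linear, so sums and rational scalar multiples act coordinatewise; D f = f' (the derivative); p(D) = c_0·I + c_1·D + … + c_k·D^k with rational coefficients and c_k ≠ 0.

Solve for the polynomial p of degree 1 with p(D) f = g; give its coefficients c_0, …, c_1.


D^0 f = 2x^3 + 7x^2 - (5/4)x
D^1 f = 6x^2 + 14x - 5/4
matching coefficients of g against c_0 f + c_1 Df + … from the top degree down determines the c_i
solution: c_0 = 2, c_1 = 2

p(D) = 2·I + 2·D, i.e. c_0 = 2, c_1 = 2


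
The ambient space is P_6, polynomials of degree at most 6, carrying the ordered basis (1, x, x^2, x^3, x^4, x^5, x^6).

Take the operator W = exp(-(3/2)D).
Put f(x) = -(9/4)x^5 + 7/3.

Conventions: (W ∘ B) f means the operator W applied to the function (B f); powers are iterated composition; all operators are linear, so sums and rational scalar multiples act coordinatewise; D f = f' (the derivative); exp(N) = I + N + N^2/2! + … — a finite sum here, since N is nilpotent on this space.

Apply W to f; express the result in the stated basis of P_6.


order-1 term: (135/8)x^4
order-2 term: -(405/8)x^3
order-3 term: (1215/16)x^2
order-4 term: -(3645/64)x
order-5 term: 2187/128
the series for exp(-(3/2)D) f terminates at order 5
exp(-(3/2)D) f = -(9/4)x^5 + (135/8)x^4 - (405/8)x^3 + (1215/16)x^2 - (3645/64)x + 7457/384

g(x) = -(9/4)x^5 + (135/8)x^4 - (405/8)x^3 + (1215/16)x^2 - (3645/64)x + 7457/384


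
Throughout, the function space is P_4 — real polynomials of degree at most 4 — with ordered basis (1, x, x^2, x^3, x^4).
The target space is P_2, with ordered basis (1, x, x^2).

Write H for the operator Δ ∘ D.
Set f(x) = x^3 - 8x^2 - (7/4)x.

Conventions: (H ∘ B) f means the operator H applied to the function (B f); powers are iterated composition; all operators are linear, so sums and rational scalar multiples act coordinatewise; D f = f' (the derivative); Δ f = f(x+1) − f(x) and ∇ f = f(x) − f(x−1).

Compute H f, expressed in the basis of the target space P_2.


the image equals g(x) = 6x - 13

D f = 3x^2 - 16x - 7/4
Δ D f = 6x - 13


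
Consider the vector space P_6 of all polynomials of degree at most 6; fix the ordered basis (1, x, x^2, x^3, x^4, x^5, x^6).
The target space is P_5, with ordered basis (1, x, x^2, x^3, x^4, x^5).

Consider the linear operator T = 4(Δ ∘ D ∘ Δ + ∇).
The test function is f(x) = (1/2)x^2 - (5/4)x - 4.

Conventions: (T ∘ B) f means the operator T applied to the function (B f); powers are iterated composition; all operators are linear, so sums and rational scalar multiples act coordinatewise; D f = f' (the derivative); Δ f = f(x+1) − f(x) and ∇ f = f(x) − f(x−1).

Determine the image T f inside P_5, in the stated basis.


the image equals g(x) = 4x - 7

Δ f = x - 3/4
D Δ f = 1
Δ D Δ f = 0
∇ f = x - 7/4
(Δ ∘ D ∘ Δ + ∇) f = x - 7/4
(4(Δ ∘ D ∘ Δ + ∇)) f = 4x - 7


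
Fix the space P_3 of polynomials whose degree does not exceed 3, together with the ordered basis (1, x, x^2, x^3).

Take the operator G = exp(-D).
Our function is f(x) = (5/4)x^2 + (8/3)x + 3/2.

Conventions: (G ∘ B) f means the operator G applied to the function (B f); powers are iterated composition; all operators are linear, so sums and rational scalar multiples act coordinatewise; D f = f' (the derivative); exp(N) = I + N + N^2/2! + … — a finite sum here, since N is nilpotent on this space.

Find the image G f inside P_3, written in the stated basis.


order-1 term: -(5/2)x - 8/3
order-2 term: 5/4
the series for exp(-D) f terminates at order 2
exp(-D) f = (5/4)x^2 + (1/6)x + 1/12

g(x) = (5/4)x^2 + (1/6)x + 1/12


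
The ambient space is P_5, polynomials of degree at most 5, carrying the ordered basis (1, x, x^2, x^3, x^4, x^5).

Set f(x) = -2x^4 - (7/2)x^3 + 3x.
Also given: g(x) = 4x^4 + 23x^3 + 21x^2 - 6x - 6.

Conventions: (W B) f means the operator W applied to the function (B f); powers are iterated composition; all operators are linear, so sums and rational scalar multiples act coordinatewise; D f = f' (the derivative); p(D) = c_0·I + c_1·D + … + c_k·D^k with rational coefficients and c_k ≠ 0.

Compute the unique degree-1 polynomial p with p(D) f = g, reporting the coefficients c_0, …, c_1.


D^0 f = -2x^4 - (7/2)x^3 + 3x
D^1 f = -8x^3 - (21/2)x^2 + 3
matching coefficients of g against c_0 f + c_1 Df + … from the top degree down determines the c_i
solution: c_0 = -2, c_1 = -2

p(D) = -2·I − 2·D, i.e. c_0 = -2, c_1 = -2


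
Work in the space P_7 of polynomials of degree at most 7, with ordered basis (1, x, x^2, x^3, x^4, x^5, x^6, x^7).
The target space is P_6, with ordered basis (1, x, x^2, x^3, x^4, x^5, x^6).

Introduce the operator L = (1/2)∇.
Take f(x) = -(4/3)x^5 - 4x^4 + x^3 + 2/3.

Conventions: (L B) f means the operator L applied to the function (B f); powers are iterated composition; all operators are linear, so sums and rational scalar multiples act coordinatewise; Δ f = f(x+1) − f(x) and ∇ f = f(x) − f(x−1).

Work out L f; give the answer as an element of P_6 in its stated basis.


the image equals g(x) = -(10/3)x^4 - (4/3)x^3 + (41/6)x^2 - (37/6)x + 11/6

∇ f = -(20/3)x^4 - (8/3)x^3 + (41/3)x^2 - (37/3)x + 11/3
((1/2)∇) f = -(10/3)x^4 - (4/3)x^3 + (41/6)x^2 - (37/6)x + 11/6


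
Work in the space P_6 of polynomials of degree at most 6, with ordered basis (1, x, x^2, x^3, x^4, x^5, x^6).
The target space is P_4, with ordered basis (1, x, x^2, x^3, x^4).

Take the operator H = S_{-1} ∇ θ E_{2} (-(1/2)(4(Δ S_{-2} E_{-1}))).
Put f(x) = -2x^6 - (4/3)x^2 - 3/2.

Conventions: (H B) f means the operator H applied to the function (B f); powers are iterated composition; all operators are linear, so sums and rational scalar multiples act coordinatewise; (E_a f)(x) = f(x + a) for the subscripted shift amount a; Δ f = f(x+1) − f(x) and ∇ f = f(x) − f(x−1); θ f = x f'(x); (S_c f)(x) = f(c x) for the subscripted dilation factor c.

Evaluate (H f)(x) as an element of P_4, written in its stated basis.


g(x) = 38400x^4 - 291840x^3 + 779520x^2 - 779520x + 415072/3

E_{-1} f = -2x^6 + 12x^5 - 30x^4 + 40x^3 - (94/3)x^2 + (44/3)x - 29/6
S_{-2} E_{-1} f = -128x^6 - 384x^5 - 480x^4 - 320x^3 - (376/3)x^2 - (88/3)x - 29/6
Δ S_{-2} E_{-1} f = -768x^5 - 3840x^4 - 8320x^3 - 9600x^2 - (17456/3)x - 4400/3
(4(Δ S_{-2} E_{-1})) f = -3072x^5 - 15360x^4 - 33280x^3 - 38400x^2 - (69824/3)x - 17600/3
(-(1/2)(4(Δ S_{-2} E_{-1}))) f = 1536x^5 + 7680x^4 + 16640x^3 + 19200x^2 + (34912/3)x + 8800/3
E_{2} (-(1/2)(4(Δ S_{-2} E_{-1}))) f = 1536x^5 + 23040x^4 + 139520x^3 + 426240x^2 + (1970272/3)x + 408160
θ E_{2} (-(1/2)(4(Δ S_{-2} E_{-1}))) f = 7680x^5 + 92160x^4 + 418560x^3 + 852480x^2 + (1970272/3)x
∇ θ E_{2} (-(1/2)(4(Δ S_{-2} E_{-1}))) f = 38400x^4 + 291840x^3 + 779520x^2 + 779520x + 415072/3
S_{-1} ∇ θ E_{2} (-(1/2)(4(Δ S_{-2} E_{-1}))) f = 38400x^4 - 291840x^3 + 779520x^2 - 779520x + 415072/3


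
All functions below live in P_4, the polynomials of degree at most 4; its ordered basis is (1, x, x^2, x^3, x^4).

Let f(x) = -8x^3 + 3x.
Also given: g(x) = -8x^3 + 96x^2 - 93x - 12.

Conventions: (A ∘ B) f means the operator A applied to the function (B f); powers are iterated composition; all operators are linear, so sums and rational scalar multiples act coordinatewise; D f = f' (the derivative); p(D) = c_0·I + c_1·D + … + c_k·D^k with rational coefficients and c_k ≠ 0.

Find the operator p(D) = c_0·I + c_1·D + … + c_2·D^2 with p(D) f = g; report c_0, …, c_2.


c_0 = 1, c_1 = -4, c_2 = 2

D^0 f = -8x^3 + 3x
D^1 f = -24x^2 + 3
D^2 f = -48x
matching coefficients of g against c_0 f + c_1 Df + … from the top degree down determines the c_i
solution: c_0 = 1, c_1 = -4, c_2 = 2


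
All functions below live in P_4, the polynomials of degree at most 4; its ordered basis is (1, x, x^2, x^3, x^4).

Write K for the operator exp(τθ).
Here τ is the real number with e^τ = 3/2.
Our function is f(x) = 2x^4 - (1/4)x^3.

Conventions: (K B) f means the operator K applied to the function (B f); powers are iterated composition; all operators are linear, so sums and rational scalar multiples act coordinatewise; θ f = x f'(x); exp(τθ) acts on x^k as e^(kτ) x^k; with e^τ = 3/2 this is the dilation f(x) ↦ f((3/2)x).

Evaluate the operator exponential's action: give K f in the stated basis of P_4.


the image equals g(x) = (81/8)x^4 - (27/32)x^3

exp(τθ) x^k = e^(kτ) x^k; with e^τ = 3/2 this sends x^k to (3/2)^k x^k
x^3 ↦ 27/8 x^3
x^4 ↦ 81/16 x^4
applying this coordinatewise to f: exp(τθ) f = (81/8)x^4 - (27/32)x^3


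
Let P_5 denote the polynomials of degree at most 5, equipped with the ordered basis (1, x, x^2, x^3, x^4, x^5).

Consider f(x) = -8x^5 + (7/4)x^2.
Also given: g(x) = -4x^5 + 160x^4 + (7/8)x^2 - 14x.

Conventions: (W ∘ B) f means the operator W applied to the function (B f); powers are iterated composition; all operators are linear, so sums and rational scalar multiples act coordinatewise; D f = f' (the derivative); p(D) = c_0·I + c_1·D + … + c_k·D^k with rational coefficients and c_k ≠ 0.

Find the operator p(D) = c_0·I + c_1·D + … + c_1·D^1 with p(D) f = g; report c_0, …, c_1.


p(D) = (1/2)·I − 4·D, i.e. c_0 = 1/2, c_1 = -4

D^0 f = -8x^5 + (7/4)x^2
D^1 f = -40x^4 + (7/2)x
matching coefficients of g against c_0 f + c_1 Df + … from the top degree down determines the c_i
solution: c_0 = 1/2, c_1 = -4


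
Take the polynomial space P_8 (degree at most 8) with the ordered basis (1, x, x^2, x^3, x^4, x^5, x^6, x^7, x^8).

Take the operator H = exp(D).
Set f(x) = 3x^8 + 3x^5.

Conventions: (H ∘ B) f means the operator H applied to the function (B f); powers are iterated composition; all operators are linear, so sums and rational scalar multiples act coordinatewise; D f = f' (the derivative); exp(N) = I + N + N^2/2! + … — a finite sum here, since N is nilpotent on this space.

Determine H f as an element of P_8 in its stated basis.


order-1 term: 24x^7 + 15x^4
order-2 term: 84x^6 + 30x^3
order-3 term: 168x^5 + 30x^2
order-4 term: 210x^4 + 15x
order-5 term: 168x^3 + 3
order-6 term: 84x^2
order-7 term: 24x
order-8 term: 3
the series for exp(D) f terminates at order 8
exp(D) f = 3x^8 + 24x^7 + 84x^6 + 171x^5 + 225x^4 + 198x^3 + 114x^2 + 39x + 6

the image equals g(x) = 3x^8 + 24x^7 + 84x^6 + 171x^5 + 225x^4 + 198x^3 + 114x^2 + 39x + 6


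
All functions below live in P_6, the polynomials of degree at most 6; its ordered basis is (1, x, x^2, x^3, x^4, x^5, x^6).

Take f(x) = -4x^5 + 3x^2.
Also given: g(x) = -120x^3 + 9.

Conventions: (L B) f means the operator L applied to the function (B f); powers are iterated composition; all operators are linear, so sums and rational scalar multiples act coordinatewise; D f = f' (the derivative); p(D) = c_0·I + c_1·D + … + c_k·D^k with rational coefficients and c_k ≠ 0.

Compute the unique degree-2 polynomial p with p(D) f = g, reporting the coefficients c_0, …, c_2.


p(D) = (3/2)·D^2, i.e. c_0 = 0, c_1 = 0, c_2 = 3/2

D^0 f = -4x^5 + 3x^2
D^1 f = -20x^4 + 6x
D^2 f = -80x^3 + 6
matching coefficients of g against c_0 f + c_1 Df + … from the top degree down determines the c_i
solution: c_0 = 0, c_1 = 0, c_2 = 3/2


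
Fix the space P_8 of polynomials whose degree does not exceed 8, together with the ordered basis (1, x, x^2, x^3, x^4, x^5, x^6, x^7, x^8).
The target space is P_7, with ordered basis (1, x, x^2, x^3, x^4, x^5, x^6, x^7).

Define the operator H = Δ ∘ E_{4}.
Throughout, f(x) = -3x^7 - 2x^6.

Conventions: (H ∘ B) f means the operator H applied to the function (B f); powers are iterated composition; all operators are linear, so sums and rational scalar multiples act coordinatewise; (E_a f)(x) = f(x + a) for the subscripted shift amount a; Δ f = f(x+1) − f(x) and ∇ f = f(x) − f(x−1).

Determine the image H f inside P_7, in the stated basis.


E_{4} f = -3x^7 - 86x^6 - 1056x^5 - 7200x^4 - 29440x^3 - 72192x^2 - 98304x - 57344
Δ E_{4} f = -21x^6 - 579x^5 - 6675x^4 - 41185x^3 - 143433x^2 - 267321x - 208281

the image equals g(x) = -21x^6 - 579x^5 - 6675x^4 - 41185x^3 - 143433x^2 - 267321x - 208281


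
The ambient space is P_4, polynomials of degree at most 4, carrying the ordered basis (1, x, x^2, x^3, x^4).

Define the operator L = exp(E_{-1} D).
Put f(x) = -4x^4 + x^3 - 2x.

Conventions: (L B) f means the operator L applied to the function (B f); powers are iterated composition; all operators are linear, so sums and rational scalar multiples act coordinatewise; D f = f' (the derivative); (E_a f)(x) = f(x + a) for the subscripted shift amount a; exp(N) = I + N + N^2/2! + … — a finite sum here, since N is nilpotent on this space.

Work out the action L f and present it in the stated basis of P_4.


the result is g(x) = -4x^4 - 15x^3 + 27x^2 + 27x - 40

order-1 term: -16x^3 + 51x^2 - 54x + 17
order-2 term: -24x^2 + 99x - 102
order-3 term: -16x + 49
order-4 term: -4
the series for exp(E_{-1} D) f terminates at order 4
exp(E_{-1} D) f = -4x^4 - 15x^3 + 27x^2 + 27x - 40


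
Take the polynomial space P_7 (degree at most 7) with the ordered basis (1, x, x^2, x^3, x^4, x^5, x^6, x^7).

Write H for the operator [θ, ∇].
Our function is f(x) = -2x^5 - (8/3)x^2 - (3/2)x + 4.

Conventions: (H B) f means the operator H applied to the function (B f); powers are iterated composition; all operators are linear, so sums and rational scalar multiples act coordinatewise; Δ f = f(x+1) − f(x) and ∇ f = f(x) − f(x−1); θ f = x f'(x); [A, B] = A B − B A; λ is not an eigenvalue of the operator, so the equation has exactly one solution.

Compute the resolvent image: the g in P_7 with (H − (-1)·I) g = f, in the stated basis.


write g with unknown coordinates in the stated basis and equate coefficients in (H − (-1)·I) g = f
solving from the highest basis element down gives g = -2x^5 - 10x^4 + (172/3)x^2 + (199/6)x - 95/2
check: H g = 10x^4 - 60x^2 - (104/3)x + 103/2
so H g − (-1)·g = -2x^5 - (8/3)x^2 - (3/2)x + 4 = f ✓

g(x) = -2x^5 - 10x^4 + (172/3)x^2 + (199/6)x - 95/2


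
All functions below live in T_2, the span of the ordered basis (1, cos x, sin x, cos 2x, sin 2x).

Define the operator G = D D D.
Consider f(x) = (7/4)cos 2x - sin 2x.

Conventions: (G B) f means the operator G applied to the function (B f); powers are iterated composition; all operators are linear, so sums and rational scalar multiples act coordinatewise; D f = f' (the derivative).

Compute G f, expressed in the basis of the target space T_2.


the result is g(x) = 8cos 2x + 14sin 2x

D f = -2cos 2x - (7/2)sin 2x
D D f = -7cos 2x + 4sin 2x
D D D f = 8cos 2x + 14sin 2x


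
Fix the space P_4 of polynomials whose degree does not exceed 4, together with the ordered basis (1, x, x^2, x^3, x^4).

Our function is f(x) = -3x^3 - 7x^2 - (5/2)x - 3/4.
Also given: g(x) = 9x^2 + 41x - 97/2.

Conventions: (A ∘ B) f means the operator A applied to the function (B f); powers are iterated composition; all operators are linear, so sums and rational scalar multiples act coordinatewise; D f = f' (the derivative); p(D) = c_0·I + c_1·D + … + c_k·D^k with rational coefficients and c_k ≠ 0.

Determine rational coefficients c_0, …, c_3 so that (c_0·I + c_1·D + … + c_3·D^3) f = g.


c_0 = 0, c_1 = -1, c_2 = -3/2, c_3 = 4

D^0 f = -3x^3 - 7x^2 - (5/2)x - 3/4
D^1 f = -9x^2 - 14x - 5/2
D^2 f = -18x - 14
D^3 f = -18
matching coefficients of g against c_0 f + c_1 Df + … from the top degree down determines the c_i
solution: c_0 = 0, c_1 = -1, c_2 = -3/2, c_3 = 4


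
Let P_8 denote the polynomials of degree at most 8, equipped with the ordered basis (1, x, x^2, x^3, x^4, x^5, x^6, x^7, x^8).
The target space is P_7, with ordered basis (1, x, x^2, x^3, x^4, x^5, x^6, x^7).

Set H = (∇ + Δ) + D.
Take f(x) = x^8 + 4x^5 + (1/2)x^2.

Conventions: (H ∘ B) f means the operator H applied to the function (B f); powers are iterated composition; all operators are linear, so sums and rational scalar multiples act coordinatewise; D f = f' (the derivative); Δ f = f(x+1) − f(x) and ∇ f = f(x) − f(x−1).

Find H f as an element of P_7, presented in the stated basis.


∇ f = 8x^7 - 28x^6 + 56x^5 - 50x^4 + 16x^3 + 12x^2 - 11x + 5/2
Δ f = 8x^7 + 28x^6 + 56x^5 + 90x^4 + 96x^3 + 68x^2 + 29x + 11/2
(∇ + Δ) f = 16x^7 + 112x^5 + 40x^4 + 112x^3 + 80x^2 + 18x + 8
D f = 8x^7 + 20x^4 + x
((∇ + Δ) + D) f = 24x^7 + 112x^5 + 60x^4 + 112x^3 + 80x^2 + 19x + 8

the image equals g(x) = 24x^7 + 112x^5 + 60x^4 + 112x^3 + 80x^2 + 19x + 8


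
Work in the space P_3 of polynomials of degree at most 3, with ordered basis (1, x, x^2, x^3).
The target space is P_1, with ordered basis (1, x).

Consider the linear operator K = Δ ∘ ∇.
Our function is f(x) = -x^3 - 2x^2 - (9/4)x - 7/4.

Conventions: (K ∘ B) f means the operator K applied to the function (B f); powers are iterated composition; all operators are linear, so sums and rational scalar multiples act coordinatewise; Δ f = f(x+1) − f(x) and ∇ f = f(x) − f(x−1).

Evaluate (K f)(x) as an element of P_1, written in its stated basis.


g(x) = -6x - 4

∇ f = -3x^2 - x - 5/4
Δ ∇ f = -6x - 4


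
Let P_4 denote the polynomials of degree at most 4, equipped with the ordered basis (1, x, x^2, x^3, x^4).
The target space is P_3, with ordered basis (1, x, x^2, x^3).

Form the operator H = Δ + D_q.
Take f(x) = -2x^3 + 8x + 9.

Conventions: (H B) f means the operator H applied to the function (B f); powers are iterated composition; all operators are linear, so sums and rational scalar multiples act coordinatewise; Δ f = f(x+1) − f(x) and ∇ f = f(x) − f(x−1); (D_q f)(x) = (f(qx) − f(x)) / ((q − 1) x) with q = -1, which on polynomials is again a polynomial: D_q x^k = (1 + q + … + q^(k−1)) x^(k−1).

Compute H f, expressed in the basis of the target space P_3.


Δ f = -6x^2 - 6x + 6
D_q f = -2x^2 + 8
(Δ + D_q) f = -8x^2 - 6x + 14

the result is g(x) = -8x^2 - 6x + 14


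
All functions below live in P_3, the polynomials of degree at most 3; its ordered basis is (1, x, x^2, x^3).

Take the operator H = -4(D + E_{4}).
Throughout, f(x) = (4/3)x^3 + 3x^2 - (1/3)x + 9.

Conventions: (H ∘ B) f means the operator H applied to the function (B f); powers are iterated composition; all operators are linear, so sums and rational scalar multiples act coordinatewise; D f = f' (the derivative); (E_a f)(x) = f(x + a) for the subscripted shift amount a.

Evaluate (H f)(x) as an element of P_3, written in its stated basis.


D f = 4x^2 + 6x - 1/3
E_{4} f = (4/3)x^3 + 19x^2 + (263/3)x + 141
(D + E_{4}) f = (4/3)x^3 + 23x^2 + (281/3)x + 422/3
(-4(D + E_{4})) f = -(16/3)x^3 - 92x^2 - (1124/3)x - 1688/3

the result is g(x) = -(16/3)x^3 - 92x^2 - (1124/3)x - 1688/3


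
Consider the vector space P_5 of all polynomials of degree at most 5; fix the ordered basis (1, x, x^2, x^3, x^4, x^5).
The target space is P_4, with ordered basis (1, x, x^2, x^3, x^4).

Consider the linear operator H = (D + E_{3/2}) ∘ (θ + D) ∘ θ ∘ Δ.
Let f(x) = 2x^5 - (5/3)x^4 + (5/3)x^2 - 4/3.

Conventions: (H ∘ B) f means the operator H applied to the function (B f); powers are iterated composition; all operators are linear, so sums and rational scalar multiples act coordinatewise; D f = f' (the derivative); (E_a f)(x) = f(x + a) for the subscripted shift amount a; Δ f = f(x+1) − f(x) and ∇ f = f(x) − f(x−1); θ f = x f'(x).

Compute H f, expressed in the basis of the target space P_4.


Δ f = 10x^4 + (40/3)x^3 + 10x^2 + (20/3)x + 2
θ Δ f = 40x^4 + 40x^3 + 20x^2 + (20/3)x
θ (θ ∘ Δ) f = 160x^4 + 120x^3 + 40x^2 + (20/3)x
D (θ ∘ Δ) f = 160x^3 + 120x^2 + 40x + 20/3
(θ + D) (θ ∘ Δ) f = 160x^4 + 280x^3 + 160x^2 + (140/3)x + 20/3
D ((θ + D) ∘ θ ∘ Δ) f = 640x^3 + 840x^2 + 320x + 140/3
E_{3/2} ((θ + D) ∘ θ ∘ Δ) f = 160x^4 + 1240x^3 + 3580x^2 + (13730/3)x + 6575/3
(D + E_{3/2}) ((θ + D) ∘ θ ∘ Δ) f = 160x^4 + 1880x^3 + 4420x^2 + (14690/3)x + 6715/3

g(x) = 160x^4 + 1880x^3 + 4420x^2 + (14690/3)x + 6715/3


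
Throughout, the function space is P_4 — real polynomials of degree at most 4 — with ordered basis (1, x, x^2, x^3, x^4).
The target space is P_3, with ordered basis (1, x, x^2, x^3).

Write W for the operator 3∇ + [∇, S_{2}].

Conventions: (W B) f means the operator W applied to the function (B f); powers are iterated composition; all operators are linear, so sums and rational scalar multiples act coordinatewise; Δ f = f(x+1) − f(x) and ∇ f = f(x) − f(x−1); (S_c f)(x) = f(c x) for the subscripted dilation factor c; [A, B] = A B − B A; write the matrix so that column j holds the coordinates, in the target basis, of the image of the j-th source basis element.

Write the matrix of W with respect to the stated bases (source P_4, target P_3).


the matrix is [[0, 4, -6, 10, -18]; [0, 0, 10, -27, 68]; [0, 0, 0, 21, -90]; [0, 0, 0, 0, 44]] (rows listed top to bottom)

image of 1: 0
image of x: 4
image of x^2: 10x - 6
image of x^3: 21x^2 - 27x + 10
image of x^4: 44x^3 - 90x^2 + 68x - 18
each image's coordinates form column j of the matrix


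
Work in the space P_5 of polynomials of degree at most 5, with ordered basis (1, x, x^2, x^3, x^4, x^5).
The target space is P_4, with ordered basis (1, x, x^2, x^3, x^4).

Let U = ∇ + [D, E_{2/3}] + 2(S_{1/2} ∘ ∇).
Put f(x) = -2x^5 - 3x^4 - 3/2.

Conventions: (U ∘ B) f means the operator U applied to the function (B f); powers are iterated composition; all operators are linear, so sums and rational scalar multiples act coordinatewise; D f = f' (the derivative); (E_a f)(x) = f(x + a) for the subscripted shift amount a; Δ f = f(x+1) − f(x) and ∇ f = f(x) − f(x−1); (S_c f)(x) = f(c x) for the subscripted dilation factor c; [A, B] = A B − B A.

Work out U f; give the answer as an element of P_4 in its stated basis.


g(x) = -(45/4)x^4 + 10x^3 - 3x^2 - 4x + 3

∇ f = -10x^4 + 8x^3 - 2x^2 - 2x + 1
E_{2/3} f = -2x^5 - (29/3)x^4 - (152/9)x^3 - (376/27)x^2 - (448/81)x - 1145/486
D E_{2/3} f = -10x^4 - (116/3)x^3 - (152/3)x^2 - (752/27)x - 448/81
D f = -10x^4 - 12x^3
E_{2/3} D f = -10x^4 - (116/3)x^3 - (152/3)x^2 - (752/27)x - 448/81
[D, E_{2/3}] f = 0
∇ f = -10x^4 + 8x^3 - 2x^2 - 2x + 1
S_{1/2} ∇ f = -(5/8)x^4 + x^3 - (1/2)x^2 - x + 1
(2(S_{1/2} ∘ ∇)) f = -(5/4)x^4 + 2x^3 - x^2 - 2x + 2
(∇ + [D, E_{2/3}] + 2(S_{1/2} ∘ ∇)) f = -(45/4)x^4 + 10x^3 - 3x^2 - 4x + 3


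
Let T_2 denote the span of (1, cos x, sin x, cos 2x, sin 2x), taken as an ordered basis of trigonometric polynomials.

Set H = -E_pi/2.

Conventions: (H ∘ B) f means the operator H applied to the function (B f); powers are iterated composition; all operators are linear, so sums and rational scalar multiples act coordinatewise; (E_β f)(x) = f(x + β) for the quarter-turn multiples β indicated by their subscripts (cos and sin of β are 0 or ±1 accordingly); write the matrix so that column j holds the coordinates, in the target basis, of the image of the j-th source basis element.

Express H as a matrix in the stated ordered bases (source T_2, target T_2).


the matrix is [[-1, 0, 0, 0, 0]; [0, 0, -1, 0, 0]; [0, 1, 0, 0, 0]; [0, 0, 0, 1, 0]; [0, 0, 0, 0, 1]] (rows listed top to bottom)

image of 1: -1
image of cos x: sin x
image of sin x: -cos x
image of cos 2x: cos 2x
image of sin 2x: sin 2x
each image's coordinates form column j of the matrix


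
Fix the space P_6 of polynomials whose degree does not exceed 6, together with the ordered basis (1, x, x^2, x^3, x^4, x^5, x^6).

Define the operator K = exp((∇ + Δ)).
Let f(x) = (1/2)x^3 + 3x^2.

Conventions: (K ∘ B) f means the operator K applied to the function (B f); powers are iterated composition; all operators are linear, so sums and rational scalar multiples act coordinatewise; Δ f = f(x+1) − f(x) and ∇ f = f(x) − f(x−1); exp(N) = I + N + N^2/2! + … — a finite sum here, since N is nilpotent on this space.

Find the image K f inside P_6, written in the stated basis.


order-1 term: 3x^2 + 12x + 1
order-2 term: 6x + 12
order-3 term: 4
the series for exp((∇ + Δ)) f terminates at order 3
exp((∇ + Δ)) f = (1/2)x^3 + 6x^2 + 18x + 17

the image equals g(x) = (1/2)x^3 + 6x^2 + 18x + 17


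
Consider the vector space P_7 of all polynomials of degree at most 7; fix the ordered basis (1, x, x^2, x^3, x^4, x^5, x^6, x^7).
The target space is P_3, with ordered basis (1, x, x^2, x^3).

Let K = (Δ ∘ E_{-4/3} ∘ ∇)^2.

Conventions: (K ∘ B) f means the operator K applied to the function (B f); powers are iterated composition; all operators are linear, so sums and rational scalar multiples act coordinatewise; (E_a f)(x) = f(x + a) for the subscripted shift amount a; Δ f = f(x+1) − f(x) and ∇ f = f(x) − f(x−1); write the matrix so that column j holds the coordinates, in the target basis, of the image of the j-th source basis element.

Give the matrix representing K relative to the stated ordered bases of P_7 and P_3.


the matrix is [[0, 0, 0, 0, 24, -320, 2680, -163520/9]; [0, 0, 0, 0, 0, 120, -1920, 18760]; [0, 0, 0, 0, 0, 0, 360, -6720]; [0, 0, 0, 0, 0, 0, 0, 840]] (rows listed top to bottom)

image of 1: 0
image of x: 0
image of x^2: 0
image of x^3: 0
image of x^4: 24
image of x^5: 120x - 320
image of x^6: 360x^2 - 1920x + 2680
image of x^7: 840x^3 - 6720x^2 + 18760x - 163520/9
each image's coordinates form column j of the matrix


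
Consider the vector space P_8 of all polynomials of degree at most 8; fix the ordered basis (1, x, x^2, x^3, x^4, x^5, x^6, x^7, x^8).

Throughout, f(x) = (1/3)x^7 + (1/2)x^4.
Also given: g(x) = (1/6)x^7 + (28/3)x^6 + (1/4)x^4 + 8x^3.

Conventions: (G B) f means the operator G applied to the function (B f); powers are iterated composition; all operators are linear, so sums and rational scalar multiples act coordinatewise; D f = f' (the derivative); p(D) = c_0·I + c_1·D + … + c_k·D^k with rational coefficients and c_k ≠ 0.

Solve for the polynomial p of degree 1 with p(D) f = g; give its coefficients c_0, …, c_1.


D^0 f = (1/3)x^7 + (1/2)x^4
D^1 f = (7/3)x^6 + 2x^3
matching coefficients of g against c_0 f + c_1 Df + … from the top degree down determines the c_i
solution: c_0 = 1/2, c_1 = 4

c_0 = 1/2, c_1 = 4


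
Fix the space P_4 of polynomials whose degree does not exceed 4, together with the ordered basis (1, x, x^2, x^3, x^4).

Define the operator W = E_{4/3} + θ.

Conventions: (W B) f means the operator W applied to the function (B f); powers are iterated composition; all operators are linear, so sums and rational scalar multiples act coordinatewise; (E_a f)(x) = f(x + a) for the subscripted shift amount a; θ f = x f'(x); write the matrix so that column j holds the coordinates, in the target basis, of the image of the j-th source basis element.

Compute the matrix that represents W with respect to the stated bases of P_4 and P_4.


the matrix is [[1, 4/3, 16/9, 64/27, 256/81]; [0, 2, 8/3, 16/3, 256/27]; [0, 0, 3, 4, 32/3]; [0, 0, 0, 4, 16/3]; [0, 0, 0, 0, 5]] (rows listed top to bottom)

image of 1: 1
image of x: 2x + 4/3
image of x^2: 3x^2 + (8/3)x + 16/9
image of x^3: 4x^3 + 4x^2 + (16/3)x + 64/27
image of x^4: 5x^4 + (16/3)x^3 + (32/3)x^2 + (256/27)x + 256/81
each image's coordinates form column j of the matrix


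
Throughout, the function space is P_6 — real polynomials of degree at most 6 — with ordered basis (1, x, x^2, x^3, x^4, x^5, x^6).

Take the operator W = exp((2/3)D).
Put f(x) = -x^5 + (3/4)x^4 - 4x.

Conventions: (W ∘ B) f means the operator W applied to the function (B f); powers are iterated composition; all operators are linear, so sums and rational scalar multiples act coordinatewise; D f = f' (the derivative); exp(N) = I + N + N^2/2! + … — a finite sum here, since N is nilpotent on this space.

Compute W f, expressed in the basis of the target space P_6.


order-1 term: -(10/3)x^4 + 2x^3 - 8/3
order-2 term: -(40/9)x^3 + 2x^2
order-3 term: -(80/27)x^2 + (8/9)x
order-4 term: -(80/81)x + 4/27
order-5 term: -32/243
the series for exp((2/3)D) f terminates at order 5
exp((2/3)D) f = -x^5 - (31/12)x^4 - (22/9)x^3 - (26/27)x^2 - (332/81)x - 644/243

g(x) = -x^5 - (31/12)x^4 - (22/9)x^3 - (26/27)x^2 - (332/81)x - 644/243


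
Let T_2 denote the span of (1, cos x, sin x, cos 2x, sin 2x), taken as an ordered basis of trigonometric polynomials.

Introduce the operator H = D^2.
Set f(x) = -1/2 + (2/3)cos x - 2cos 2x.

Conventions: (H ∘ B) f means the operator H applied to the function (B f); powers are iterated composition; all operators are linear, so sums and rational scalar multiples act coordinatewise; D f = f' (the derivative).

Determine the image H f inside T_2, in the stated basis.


D f = -(2/3)sin x + 4sin 2x
D D f = -(2/3)cos x + 8cos 2x

the image equals g(x) = -(2/3)cos x + 8cos 2x


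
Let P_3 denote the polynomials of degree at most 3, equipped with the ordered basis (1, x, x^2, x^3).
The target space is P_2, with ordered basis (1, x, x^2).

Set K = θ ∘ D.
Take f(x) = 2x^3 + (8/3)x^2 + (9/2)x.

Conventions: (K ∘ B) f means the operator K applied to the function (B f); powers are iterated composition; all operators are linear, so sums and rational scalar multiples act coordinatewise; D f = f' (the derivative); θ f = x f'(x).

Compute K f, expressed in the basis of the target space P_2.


D f = 6x^2 + (16/3)x + 9/2
θ D f = 12x^2 + (16/3)x

the image equals g(x) = 12x^2 + (16/3)x


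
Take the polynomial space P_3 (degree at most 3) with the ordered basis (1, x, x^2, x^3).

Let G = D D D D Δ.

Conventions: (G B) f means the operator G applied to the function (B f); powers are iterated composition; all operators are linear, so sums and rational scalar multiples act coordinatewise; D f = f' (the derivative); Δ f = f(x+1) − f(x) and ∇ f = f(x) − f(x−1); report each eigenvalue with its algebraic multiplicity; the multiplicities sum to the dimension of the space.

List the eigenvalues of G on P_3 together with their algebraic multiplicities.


λ = 0 (multiplicity 4)

image of 1: 0
image of x: 0
image of x^2: 0
image of x^3: 0
the matrix is upper triangular; its diagonal is (0, 0, 0, 0)
for a triangular matrix the eigenvalues are the diagonal entries, with algebraic multiplicity their repetition count


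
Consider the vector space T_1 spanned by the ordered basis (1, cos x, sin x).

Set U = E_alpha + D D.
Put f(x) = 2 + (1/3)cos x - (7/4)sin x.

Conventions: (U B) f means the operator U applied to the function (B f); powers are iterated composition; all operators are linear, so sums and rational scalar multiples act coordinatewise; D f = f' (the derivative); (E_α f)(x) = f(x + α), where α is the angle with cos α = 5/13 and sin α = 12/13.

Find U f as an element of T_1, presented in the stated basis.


the result is g(x) = 2 - (71/39)cos x + (10/13)sin x

E_alpha f = 2 - (58/39)cos x - (51/52)sin x
D f = -(7/4)cos x - (1/3)sin x
D D f = -(1/3)cos x + (7/4)sin x
(E_alpha + D D) f = 2 - (71/39)cos x + (10/13)sin x


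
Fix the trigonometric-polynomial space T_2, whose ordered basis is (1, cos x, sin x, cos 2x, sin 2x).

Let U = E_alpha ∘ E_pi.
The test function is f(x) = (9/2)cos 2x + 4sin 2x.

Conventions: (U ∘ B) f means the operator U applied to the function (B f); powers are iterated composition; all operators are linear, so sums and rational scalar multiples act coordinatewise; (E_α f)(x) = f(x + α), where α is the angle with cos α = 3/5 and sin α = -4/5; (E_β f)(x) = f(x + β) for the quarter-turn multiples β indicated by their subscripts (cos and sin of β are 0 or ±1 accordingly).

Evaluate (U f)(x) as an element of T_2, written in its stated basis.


E_pi f = (9/2)cos 2x + 4sin 2x
E_alpha E_pi f = -(51/10)cos 2x + (16/5)sin 2x

the image equals g(x) = -(51/10)cos 2x + (16/5)sin 2x


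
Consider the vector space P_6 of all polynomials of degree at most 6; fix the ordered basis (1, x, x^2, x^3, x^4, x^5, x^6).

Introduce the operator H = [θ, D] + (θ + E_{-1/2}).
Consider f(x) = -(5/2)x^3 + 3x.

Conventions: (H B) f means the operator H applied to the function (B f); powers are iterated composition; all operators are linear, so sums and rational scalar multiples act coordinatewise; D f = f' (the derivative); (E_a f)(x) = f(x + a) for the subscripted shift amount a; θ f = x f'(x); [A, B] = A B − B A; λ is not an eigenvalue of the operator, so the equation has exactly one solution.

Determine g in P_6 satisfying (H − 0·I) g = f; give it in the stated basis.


the result is g(x) = -(5/8)x^3 - (15/16)x^2 + (21/64)x + 83/128

write g with unknown coordinates in the stated basis and equate coefficients in (H − 0·I) g = f
solving from the highest basis element down gives g = -(5/8)x^3 - (15/16)x^2 + (21/64)x + 83/128
check: H g = -(5/2)x^3 + 3x
so H g − 0·g = -(5/2)x^3 + 3x = f ✓


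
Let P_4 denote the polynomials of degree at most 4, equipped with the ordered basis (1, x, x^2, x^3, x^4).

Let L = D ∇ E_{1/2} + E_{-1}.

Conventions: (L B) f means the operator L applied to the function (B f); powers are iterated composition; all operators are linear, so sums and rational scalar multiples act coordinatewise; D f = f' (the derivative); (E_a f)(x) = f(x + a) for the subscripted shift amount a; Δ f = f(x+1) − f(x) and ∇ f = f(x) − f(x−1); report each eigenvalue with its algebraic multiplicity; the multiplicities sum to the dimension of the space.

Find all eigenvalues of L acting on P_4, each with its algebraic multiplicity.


λ = 1 (multiplicity 5)

image of 1: 1
image of x: x - 1
image of x^2: x^2 - 2x + 3
image of x^3: x^3 - 3x^2 + 9x - 1
image of x^4: x^4 - 4x^3 + 18x^2 - 4x + 2
the matrix is upper triangular; its diagonal is (1, 1, 1, 1, 1)
for a triangular matrix the eigenvalues are the diagonal entries, with algebraic multiplicity their repetition count


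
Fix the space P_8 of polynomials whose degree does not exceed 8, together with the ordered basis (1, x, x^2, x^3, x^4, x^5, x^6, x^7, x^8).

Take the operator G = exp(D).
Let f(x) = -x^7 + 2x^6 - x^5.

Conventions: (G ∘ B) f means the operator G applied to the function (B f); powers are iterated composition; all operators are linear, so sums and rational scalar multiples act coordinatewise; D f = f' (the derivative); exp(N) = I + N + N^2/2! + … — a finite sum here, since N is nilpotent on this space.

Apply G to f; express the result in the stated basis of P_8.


the image equals g(x) = -x^7 - 5x^6 - 10x^5 - 10x^4 - 5x^3 - x^2

order-1 term: -7x^6 + 12x^5 - 5x^4
order-2 term: -21x^5 + 30x^4 - 10x^3
order-3 term: -35x^4 + 40x^3 - 10x^2
order-4 term: -35x^3 + 30x^2 - 5x
order-5 term: -21x^2 + 12x - 1
order-6 term: -7x + 2
order-7 term: -1
the series for exp(D) f terminates at order 7
exp(D) f = -x^7 - 5x^6 - 10x^5 - 10x^4 - 5x^3 - x^2


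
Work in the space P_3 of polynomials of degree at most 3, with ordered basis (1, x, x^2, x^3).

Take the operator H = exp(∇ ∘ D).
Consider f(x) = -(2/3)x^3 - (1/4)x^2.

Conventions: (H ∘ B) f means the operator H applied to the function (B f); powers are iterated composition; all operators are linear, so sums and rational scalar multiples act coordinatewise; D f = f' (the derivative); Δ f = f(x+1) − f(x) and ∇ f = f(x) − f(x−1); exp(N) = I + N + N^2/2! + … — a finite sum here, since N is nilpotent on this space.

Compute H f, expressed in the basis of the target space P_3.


order-1 term: -4x + 3/2
the series for exp(∇ ∘ D) f terminates at order 1
exp(∇ ∘ D) f = -(2/3)x^3 - (1/4)x^2 - 4x + 3/2

the image equals g(x) = -(2/3)x^3 - (1/4)x^2 - 4x + 3/2


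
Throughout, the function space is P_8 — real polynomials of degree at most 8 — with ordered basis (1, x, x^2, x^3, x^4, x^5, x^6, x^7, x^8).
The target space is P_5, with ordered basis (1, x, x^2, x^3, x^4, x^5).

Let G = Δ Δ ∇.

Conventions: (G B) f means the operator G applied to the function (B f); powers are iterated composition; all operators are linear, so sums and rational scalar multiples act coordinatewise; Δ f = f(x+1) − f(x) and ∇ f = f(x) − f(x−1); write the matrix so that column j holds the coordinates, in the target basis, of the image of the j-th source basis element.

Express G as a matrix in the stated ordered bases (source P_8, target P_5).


image of 1: 0
image of x: 0
image of x^2: 0
image of x^3: 6
image of x^4: 24x + 12
image of x^5: 60x^2 + 60x + 30
image of x^6: 120x^3 + 180x^2 + 180x + 60
image of x^7: 210x^4 + 420x^3 + 630x^2 + 420x + 126
image of x^8: 336x^5 + 840x^4 + 1680x^3 + 1680x^2 + 1008x + 252
each image's coordinates form column j of the matrix

the matrix is [[0, 0, 0, 6, 12, 30, 60, 126, 252]; [0, 0, 0, 0, 24, 60, 180, 420, 1008]; [0, 0, 0, 0, 0, 60, 180, 630, 1680]; [0, 0, 0, 0, 0, 0, 120, 420, 1680]; [0, 0, 0, 0, 0, 0, 0, 210, 840]; [0, 0, 0, 0, 0, 0, 0, 0, 336]] (rows listed top to bottom)


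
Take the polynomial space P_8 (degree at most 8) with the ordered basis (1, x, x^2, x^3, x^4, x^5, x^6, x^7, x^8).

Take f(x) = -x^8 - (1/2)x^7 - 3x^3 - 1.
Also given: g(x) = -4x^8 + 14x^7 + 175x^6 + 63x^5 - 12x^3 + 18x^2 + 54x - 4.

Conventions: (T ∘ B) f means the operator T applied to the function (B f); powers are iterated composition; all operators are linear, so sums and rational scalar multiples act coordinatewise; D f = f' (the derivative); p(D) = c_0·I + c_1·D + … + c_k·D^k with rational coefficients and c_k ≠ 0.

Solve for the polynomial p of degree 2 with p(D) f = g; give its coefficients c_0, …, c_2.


c_0 = 4, c_1 = -2, c_2 = -3

D^0 f = -x^8 - (1/2)x^7 - 3x^3 - 1
D^1 f = -8x^7 - (7/2)x^6 - 9x^2
D^2 f = -56x^6 - 21x^5 - 18x
matching coefficients of g against c_0 f + c_1 Df + … from the top degree down determines the c_i
solution: c_0 = 4, c_1 = -2, c_2 = -3


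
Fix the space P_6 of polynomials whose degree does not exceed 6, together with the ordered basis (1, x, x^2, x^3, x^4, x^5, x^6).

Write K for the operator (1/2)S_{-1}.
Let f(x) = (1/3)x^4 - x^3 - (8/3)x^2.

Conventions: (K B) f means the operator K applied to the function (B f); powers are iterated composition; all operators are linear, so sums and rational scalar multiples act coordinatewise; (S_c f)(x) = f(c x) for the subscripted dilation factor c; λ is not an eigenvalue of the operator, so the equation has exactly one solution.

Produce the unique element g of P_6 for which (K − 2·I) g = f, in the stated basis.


g(x) = -(2/9)x^4 + (2/5)x^3 + (16/9)x^2

write g with unknown coordinates in the stated basis and equate coefficients in (K − 2·I) g = f
solving from the highest basis element down gives g = -(2/9)x^4 + (2/5)x^3 + (16/9)x^2
check: K g = -(1/9)x^4 - (1/5)x^3 + (8/9)x^2
so K g − 2·g = (1/3)x^4 - x^3 - (8/3)x^2 = f ✓


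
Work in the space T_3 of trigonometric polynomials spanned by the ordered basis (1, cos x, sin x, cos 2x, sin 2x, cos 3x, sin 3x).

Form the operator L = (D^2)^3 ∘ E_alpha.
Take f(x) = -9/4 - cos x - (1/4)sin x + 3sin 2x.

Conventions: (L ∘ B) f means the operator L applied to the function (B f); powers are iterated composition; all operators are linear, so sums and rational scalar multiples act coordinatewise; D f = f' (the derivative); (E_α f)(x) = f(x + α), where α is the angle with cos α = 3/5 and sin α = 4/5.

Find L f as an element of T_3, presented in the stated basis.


E_alpha f = -9/4 - (4/5)cos x + (13/20)sin x + (72/25)cos 2x - (21/25)sin 2x
D E_alpha f = (13/20)cos x + (4/5)sin x - (42/25)cos 2x - (144/25)sin 2x
D D E_alpha f = (4/5)cos x - (13/20)sin x - (288/25)cos 2x + (84/25)sin 2x
D D^2 E_alpha f = -(13/20)cos x - (4/5)sin x + (168/25)cos 2x + (576/25)sin 2x
D D D^2 E_alpha f = -(4/5)cos x + (13/20)sin x + (1152/25)cos 2x - (336/25)sin 2x
D D^2 D^2 E_alpha f = (13/20)cos x + (4/5)sin x - (672/25)cos 2x - (2304/25)sin 2x
D D D^2 D^2 E_alpha f = (4/5)cos x - (13/20)sin x - (4608/25)cos 2x + (1344/25)sin 2x

g(x) = (4/5)cos x - (13/20)sin x - (4608/25)cos 2x + (1344/25)sin 2x


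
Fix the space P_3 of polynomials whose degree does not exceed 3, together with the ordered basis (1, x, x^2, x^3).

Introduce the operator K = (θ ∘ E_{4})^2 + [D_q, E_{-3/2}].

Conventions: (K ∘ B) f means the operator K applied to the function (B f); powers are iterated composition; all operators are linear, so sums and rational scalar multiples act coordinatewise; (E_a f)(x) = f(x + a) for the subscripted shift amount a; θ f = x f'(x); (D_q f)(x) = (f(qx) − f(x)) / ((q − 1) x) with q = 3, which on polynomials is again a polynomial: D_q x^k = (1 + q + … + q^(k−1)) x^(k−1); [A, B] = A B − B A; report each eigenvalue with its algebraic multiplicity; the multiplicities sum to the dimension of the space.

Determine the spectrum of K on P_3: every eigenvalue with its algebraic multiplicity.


image of 1: 0
image of x: x
image of x^2: 4x^2 + 24x + 3
image of x^3: 9x^3 + 120x^2 + 405x - 45/2
the matrix is upper triangular; its diagonal is (0, 1, 4, 9)
for a triangular matrix the eigenvalues are the diagonal entries, with algebraic multiplicity their repetition count

λ = 0 (multiplicity 1), λ = 1 (multiplicity 1), λ = 4 (multiplicity 1), λ = 9 (multiplicity 1)
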